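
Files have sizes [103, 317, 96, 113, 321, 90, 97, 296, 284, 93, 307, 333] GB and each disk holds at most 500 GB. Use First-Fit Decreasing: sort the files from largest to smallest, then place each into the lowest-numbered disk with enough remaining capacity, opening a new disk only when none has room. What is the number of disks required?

6 disks

Sorted descending: 333, 321, 317, 307, 296, 284, 113, 103, 97, 96, 93, 90.
333 GB → disk 1 (remaining 167 GB)
321 GB → disk 2 (remaining 179 GB)
317 GB → disk 3 (remaining 183 GB)
307 GB → disk 4 (remaining 193 GB)
296 GB → disk 5 (remaining 204 GB)
284 GB → disk 6 (remaining 216 GB)
113 GB → disk 1 (remaining 54 GB)
103 GB → disk 2 (remaining 76 GB)
97 GB → disk 3 (remaining 86 GB)
96 GB → disk 4 (remaining 97 GB)
93 GB → disk 4 (remaining 4 GB)
90 GB → disk 5 (remaining 114 GB)
Final disks: [333,113] [321,103] [317,97] [307,96,93] [296,90] [284].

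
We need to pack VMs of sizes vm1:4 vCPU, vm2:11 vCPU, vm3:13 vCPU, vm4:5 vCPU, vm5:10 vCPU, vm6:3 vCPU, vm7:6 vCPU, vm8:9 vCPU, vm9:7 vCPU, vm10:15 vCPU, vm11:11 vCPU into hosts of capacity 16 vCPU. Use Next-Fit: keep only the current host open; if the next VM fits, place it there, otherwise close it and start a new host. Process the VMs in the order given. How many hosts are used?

7

Put vm1 (4 vCPU) in host 1; 12 vCPU remain.
Put vm2 (11 vCPU) in host 1; 1 vCPU remain.
Put vm3 (13 vCPU) in host 2; 3 vCPU remain.
Put vm4 (5 vCPU) in host 3; 11 vCPU remain.
Put vm5 (10 vCPU) in host 3; 1 vCPU remain.
Put vm6 (3 vCPU) in host 4; 13 vCPU remain.
Put vm7 (6 vCPU) in host 4; 7 vCPU remain.
Put vm8 (9 vCPU) in host 5; 7 vCPU remain.
Put vm9 (7 vCPU) in host 5; 0 vCPU remain.
Put vm10 (15 vCPU) in host 6; 1 vCPU remain.
Put vm11 (11 vCPU) in host 7; 5 vCPU remain.
Final hosts: [4,11] [13] [5,10] [3,6] [9,7] [15] [11].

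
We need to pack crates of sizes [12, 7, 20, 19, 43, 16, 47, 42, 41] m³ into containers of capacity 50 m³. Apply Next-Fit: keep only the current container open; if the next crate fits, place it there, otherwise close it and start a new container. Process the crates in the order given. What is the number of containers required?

Put 12 m³ in container 1; 38 m³ remain.
Put 7 m³ in container 1; 31 m³ remain.
Put 20 m³ in container 1; 11 m³ remain.
Put 19 m³ in container 2; 31 m³ remain.
Put 43 m³ in container 3; 7 m³ remain.
Put 16 m³ in container 4; 34 m³ remain.
Put 47 m³ in container 5; 3 m³ remain.
Put 42 m³ in container 6; 8 m³ remain.
Put 41 m³ in container 7; 9 m³ remain.
Final containers: [12,7,20] [19] [43] [16] [47] [42] [41].

7 containers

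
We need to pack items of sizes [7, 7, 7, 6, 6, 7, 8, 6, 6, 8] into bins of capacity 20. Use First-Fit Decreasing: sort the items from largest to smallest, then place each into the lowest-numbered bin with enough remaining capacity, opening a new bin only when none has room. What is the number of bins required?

4

Sorted descending: 8, 8, 7, 7, 7, 7, 6, 6, 6, 6.
Put 8 in bin 1; 12 remain.
Put 8 in bin 1; 4 remain.
Put 7 in bin 2; 13 remain.
Put 7 in bin 2; 6 remain.
Put 7 in bin 3; 13 remain.
Put 7 in bin 3; 6 remain.
Put 6 in bin 2; 0 remain.
Put 6 in bin 3; 0 remain.
Put 6 in bin 4; 14 remain.
Put 6 in bin 4; 8 remain.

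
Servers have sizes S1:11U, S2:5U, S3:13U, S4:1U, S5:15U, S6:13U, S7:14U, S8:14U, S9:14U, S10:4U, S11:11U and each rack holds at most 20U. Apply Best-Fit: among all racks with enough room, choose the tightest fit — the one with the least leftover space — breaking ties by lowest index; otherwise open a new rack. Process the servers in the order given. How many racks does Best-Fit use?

S1 (11U) → rack 1 (remaining 9U)
S2 (5U) → rack 1 (remaining 4U)
S3 (13U) → rack 2 (remaining 7U)
S4 (1U) → rack 1 (remaining 3U)
S5 (15U) → rack 3 (remaining 5U)
S6 (13U) → rack 4 (remaining 7U)
S7 (14U) → rack 5 (remaining 6U)
S8 (14U) → rack 6 (remaining 6U)
S9 (14U) → rack 7 (remaining 6U)
S10 (4U) → rack 3 (remaining 1U)
S11 (11U) → rack 8 (remaining 9U)
Final racks: [11,5,1] [13] [15,4] [13] [14] [14] [14] [11].

8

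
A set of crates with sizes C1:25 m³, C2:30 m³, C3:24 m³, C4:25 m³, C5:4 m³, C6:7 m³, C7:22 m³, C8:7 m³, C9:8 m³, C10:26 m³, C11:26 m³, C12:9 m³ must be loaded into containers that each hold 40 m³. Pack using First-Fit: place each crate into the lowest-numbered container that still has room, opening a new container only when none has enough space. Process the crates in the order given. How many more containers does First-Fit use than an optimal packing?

First-Fit: [25,4,7] [30,7] [24,8] [25,9] [22] [26] [26] → 7 containers.
7 crates exceed 20 m³ (half the capacity), and no two of those can share a container, so at least 7 containers are needed.
So 7 is already optimal.

0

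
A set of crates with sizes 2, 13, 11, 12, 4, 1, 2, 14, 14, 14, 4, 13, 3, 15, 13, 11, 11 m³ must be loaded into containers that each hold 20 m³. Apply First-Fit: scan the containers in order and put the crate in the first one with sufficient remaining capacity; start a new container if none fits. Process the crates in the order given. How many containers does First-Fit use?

11

container 1: place 2 m³, 18 m³ left
container 1: place 13 m³, 5 m³ left
container 2: place 11 m³, 9 m³ left
container 3: place 12 m³, 8 m³ left
container 1: place 4 m³, 1 m³ left
container 1: place 1 m³, 0 m³ left
container 2: place 2 m³, 7 m³ left
container 4: place 14 m³, 6 m³ left
container 5: place 14 m³, 6 m³ left
container 6: place 14 m³, 6 m³ left
container 2: place 4 m³, 3 m³ left
container 7: place 13 m³, 7 m³ left
container 2: place 3 m³, 0 m³ left
container 8: place 15 m³, 5 m³ left
container 9: place 13 m³, 7 m³ left
container 10: place 11 m³, 9 m³ left
container 11: place 11 m³, 9 m³ left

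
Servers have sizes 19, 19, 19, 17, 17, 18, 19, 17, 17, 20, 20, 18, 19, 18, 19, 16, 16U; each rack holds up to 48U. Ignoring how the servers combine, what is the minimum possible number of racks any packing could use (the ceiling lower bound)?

7 racks

Total size = 19 + 19 + 19 + 17 + 17 + 18 + 19 + 17 + 17 + 20 + 20 + 18 + 19 + 18 + 19 + 16 + 16 = 308U.
⌈308 / 48⌉ = 7.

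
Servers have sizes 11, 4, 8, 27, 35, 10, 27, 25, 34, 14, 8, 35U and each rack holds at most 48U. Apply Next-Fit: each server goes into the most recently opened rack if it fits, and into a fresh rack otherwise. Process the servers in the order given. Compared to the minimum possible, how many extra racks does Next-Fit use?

Next-Fit: [11,4,8] [27] [35,10] [27] [25] [34,14] [8,35] → 7 racks.
6 servers exceed 24U (half the capacity), and no two of those can share a rack, so at least 6 racks are needed.
An optimal packing achieves that bound: [35,11] [35,10] [34,14] [27,8,8,4] [27] [25] → 6 racks.
Excess: 7 − 6 = 1.

1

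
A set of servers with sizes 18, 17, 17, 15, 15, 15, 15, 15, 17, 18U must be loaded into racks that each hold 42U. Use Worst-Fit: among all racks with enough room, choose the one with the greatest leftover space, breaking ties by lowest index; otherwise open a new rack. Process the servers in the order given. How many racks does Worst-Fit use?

5 racks

18U → rack 1 (remaining 24U)
17U → rack 1 (remaining 7U)
17U → rack 2 (remaining 25U)
15U → rack 2 (remaining 10U)
15U → rack 3 (remaining 27U)
15U → rack 3 (remaining 12U)
15U → rack 4 (remaining 27U)
15U → rack 4 (remaining 12U)
17U → rack 5 (remaining 25U)
18U → rack 5 (remaining 7U)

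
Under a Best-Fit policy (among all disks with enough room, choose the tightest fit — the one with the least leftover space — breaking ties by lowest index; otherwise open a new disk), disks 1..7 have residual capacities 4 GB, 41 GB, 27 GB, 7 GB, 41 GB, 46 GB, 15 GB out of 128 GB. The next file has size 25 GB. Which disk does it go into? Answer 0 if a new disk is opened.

Disks with room: disk 2 (41 GB), disk 3 (27 GB), disk 5 (41 GB), disk 6 (46 GB).
Tightest fit is disk 3 with 27 GB free.

3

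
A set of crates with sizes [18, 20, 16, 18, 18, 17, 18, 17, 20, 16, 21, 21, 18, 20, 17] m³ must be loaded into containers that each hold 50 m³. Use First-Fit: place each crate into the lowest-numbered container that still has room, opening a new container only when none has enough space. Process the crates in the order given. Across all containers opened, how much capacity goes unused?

75

Put 18 m³ in container 1; 32 m³ remain.
Put 20 m³ in container 1; 12 m³ remain.
Put 16 m³ in container 2; 34 m³ remain.
Put 18 m³ in container 2; 16 m³ remain.
Put 18 m³ in container 3; 32 m³ remain.
Put 17 m³ in container 3; 15 m³ remain.
Put 18 m³ in container 4; 32 m³ remain.
Put 17 m³ in container 4; 15 m³ remain.
Put 20 m³ in container 5; 30 m³ remain.
Put 16 m³ in container 2; 0 m³ remain.
Put 21 m³ in container 5; 9 m³ remain.
Put 21 m³ in container 6; 29 m³ remain.
Put 18 m³ in container 6; 11 m³ remain.
Put 20 m³ in container 7; 30 m³ remain.
Put 17 m³ in container 7; 13 m³ remain.
7 containers × 50 m³ = 350 m³; used 275 m³; unused 75 m³.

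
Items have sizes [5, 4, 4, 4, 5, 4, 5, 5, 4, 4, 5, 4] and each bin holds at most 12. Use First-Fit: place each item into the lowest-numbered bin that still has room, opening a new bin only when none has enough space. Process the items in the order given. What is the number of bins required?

6 bins

5 → bin 1 (remaining 7)
4 → bin 1 (remaining 3)
4 → bin 2 (remaining 8)
4 → bin 2 (remaining 4)
5 → bin 3 (remaining 7)
4 → bin 2 (remaining 0)
5 → bin 3 (remaining 2)
5 → bin 4 (remaining 7)
4 → bin 4 (remaining 3)
4 → bin 5 (remaining 8)
5 → bin 5 (remaining 3)
4 → bin 6 (remaining 8)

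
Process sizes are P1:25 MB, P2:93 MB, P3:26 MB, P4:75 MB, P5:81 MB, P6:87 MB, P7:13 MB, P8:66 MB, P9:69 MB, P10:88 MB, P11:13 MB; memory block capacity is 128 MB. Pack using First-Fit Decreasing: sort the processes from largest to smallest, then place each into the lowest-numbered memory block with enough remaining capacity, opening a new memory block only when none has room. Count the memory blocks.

7

Sorted descending: 93, 88, 87, 81, 75, 69, 66, 26, 25, 13, 13.
Put 93 MB in memory block 1; 35 MB remain.
Put 88 MB in memory block 2; 40 MB remain.
Put 87 MB in memory block 3; 41 MB remain.
Put 81 MB in memory block 4; 47 MB remain.
Put 75 MB in memory block 5; 53 MB remain.
Put 69 MB in memory block 6; 59 MB remain.
Put 66 MB in memory block 7; 62 MB remain.
Put 26 MB in memory block 1; 9 MB remain.
Put 25 MB in memory block 2; 15 MB remain.
Put 13 MB in memory block 2; 2 MB remain.
Put 13 MB in memory block 3; 28 MB remain.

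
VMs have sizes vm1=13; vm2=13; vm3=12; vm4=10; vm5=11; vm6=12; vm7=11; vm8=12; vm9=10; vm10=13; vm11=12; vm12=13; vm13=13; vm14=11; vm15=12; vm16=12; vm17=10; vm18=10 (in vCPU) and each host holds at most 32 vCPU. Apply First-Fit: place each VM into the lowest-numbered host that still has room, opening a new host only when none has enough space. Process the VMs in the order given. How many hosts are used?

vm1 (13 vCPU) → host 1 (remaining 19 vCPU)
vm2 (13 vCPU) → host 1 (remaining 6 vCPU)
vm3 (12 vCPU) → host 2 (remaining 20 vCPU)
vm4 (10 vCPU) → host 2 (remaining 10 vCPU)
vm5 (11 vCPU) → host 3 (remaining 21 vCPU)
vm6 (12 vCPU) → host 3 (remaining 9 vCPU)
vm7 (11 vCPU) → host 4 (remaining 21 vCPU)
vm8 (12 vCPU) → host 4 (remaining 9 vCPU)
vm9 (10 vCPU) → host 2 (remaining 0 vCPU)
vm10 (13 vCPU) → host 5 (remaining 19 vCPU)
vm11 (12 vCPU) → host 5 (remaining 7 vCPU)
vm12 (13 vCPU) → host 6 (remaining 19 vCPU)
vm13 (13 vCPU) → host 6 (remaining 6 vCPU)
vm14 (11 vCPU) → host 7 (remaining 21 vCPU)
vm15 (12 vCPU) → host 7 (remaining 9 vCPU)
vm16 (12 vCPU) → host 8 (remaining 20 vCPU)
vm17 (10 vCPU) → host 8 (remaining 10 vCPU)
vm18 (10 vCPU) → host 8 (remaining 0 vCPU)

8 hosts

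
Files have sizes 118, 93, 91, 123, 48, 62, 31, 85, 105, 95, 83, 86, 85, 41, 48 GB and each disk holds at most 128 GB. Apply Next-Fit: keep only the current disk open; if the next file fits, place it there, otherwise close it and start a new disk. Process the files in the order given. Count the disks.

12

Put 118 GB in disk 1; 10 GB remain.
Put 93 GB in disk 2; 35 GB remain.
Put 91 GB in disk 3; 37 GB remain.
Put 123 GB in disk 4; 5 GB remain.
Put 48 GB in disk 5; 80 GB remain.
Put 62 GB in disk 5; 18 GB remain.
Put 31 GB in disk 6; 97 GB remain.
Put 85 GB in disk 6; 12 GB remain.
Put 105 GB in disk 7; 23 GB remain.
Put 95 GB in disk 8; 33 GB remain.
Put 83 GB in disk 9; 45 GB remain.
Put 86 GB in disk 10; 42 GB remain.
Put 85 GB in disk 11; 43 GB remain.
Put 41 GB in disk 11; 2 GB remain.
Put 48 GB in disk 12; 80 GB remain.
Final disks: [118] [93] [91] [123] [48,62] [31,85] [105] [95] [83] [86] [85,41] [48].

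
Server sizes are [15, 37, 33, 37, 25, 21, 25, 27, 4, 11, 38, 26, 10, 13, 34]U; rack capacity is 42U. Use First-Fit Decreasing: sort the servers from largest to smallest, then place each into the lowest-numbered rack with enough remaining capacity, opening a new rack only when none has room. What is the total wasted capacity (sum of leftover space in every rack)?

64

Sorted descending: 38, 37, 37, 34, 33, 27, 26, 25, 25, 21, 15, 13, 11, 10, 4.
Put 38U in rack 1; 4U remain.
Put 37U in rack 2; 5U remain.
Put 37U in rack 3; 5U remain.
Put 34U in rack 4; 8U remain.
Put 33U in rack 5; 9U remain.
Put 27U in rack 6; 15U remain.
Put 26U in rack 7; 16U remain.
Put 25U in rack 8; 17U remain.
Put 25U in rack 9; 17U remain.
Put 21U in rack 10; 21U remain.
Put 15U in rack 6; 0U remain.
Put 13U in rack 7; 3U remain.
Put 11U in rack 8; 6U remain.
Put 10U in rack 9; 7U remain.
Put 4U in rack 1; 0U remain.
10 racks × 42U = 420U; used 356U; unused 64U.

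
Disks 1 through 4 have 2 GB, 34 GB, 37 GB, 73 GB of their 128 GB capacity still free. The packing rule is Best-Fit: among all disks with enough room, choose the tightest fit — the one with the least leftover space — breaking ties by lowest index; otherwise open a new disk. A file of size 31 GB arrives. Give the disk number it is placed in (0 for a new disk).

2

Disks with room: disk 2 (34 GB), disk 3 (37 GB), disk 4 (73 GB).
Tightest fit is disk 2 with 34 GB free.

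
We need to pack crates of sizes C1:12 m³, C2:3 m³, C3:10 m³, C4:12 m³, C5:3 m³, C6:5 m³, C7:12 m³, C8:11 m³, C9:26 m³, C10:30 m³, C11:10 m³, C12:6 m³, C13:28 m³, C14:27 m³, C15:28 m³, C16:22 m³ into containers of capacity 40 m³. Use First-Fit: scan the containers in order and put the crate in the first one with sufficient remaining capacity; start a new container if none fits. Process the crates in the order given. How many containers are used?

container 1: place C1 (12 m³), 28 m³ left
container 1: place C2 (3 m³), 25 m³ left
container 1: place C3 (10 m³), 15 m³ left
container 1: place C4 (12 m³), 3 m³ left
container 1: place C5 (3 m³), 0 m³ left
container 2: place C6 (5 m³), 35 m³ left
container 2: place C7 (12 m³), 23 m³ left
container 2: place C8 (11 m³), 12 m³ left
container 3: place C9 (26 m³), 14 m³ left
container 4: place C10 (30 m³), 10 m³ left
container 2: place C11 (10 m³), 2 m³ left
container 3: place C12 (6 m³), 8 m³ left
container 5: place C13 (28 m³), 12 m³ left
container 6: place C14 (27 m³), 13 m³ left
container 7: place C15 (28 m³), 12 m³ left
container 8: place C16 (22 m³), 18 m³ left
Final containers: [12,3,10,12,3] [5,12,11,10] [26,6] [30] [28] [27] [28] [22].

8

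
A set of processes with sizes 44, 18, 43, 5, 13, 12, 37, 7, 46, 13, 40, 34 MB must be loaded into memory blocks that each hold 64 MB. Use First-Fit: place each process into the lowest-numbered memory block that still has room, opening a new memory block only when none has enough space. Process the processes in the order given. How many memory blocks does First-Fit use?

44 MB → memory block 1 (remaining 20 MB)
18 MB → memory block 1 (remaining 2 MB)
43 MB → memory block 2 (remaining 21 MB)
5 MB → memory block 2 (remaining 16 MB)
13 MB → memory block 2 (remaining 3 MB)
12 MB → memory block 3 (remaining 52 MB)
37 MB → memory block 3 (remaining 15 MB)
7 MB → memory block 3 (remaining 8 MB)
46 MB → memory block 4 (remaining 18 MB)
13 MB → memory block 4 (remaining 5 MB)
40 MB → memory block 5 (remaining 24 MB)
34 MB → memory block 6 (remaining 30 MB)
Final memory blocks: [44,18] [43,5,13] [12,37,7] [46,13] [40] [34].

6 memory blocks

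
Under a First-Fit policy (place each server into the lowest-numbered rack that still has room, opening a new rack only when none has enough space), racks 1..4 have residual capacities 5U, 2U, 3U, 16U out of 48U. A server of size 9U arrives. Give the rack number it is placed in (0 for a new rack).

Racks with room: rack 4 (16U).
The first with room is rack 4.

4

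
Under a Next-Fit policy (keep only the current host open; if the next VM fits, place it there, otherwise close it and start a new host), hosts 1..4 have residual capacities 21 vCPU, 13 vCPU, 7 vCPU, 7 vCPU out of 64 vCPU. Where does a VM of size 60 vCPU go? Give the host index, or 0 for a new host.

0

Next-Fit only looks at host 4, which has 7 vCPU free.
60 vCPU does not fit, so a new host is opened.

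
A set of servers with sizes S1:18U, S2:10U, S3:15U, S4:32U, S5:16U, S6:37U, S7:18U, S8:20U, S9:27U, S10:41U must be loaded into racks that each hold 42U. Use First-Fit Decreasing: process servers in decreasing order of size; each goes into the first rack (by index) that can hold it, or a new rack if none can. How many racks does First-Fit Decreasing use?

6 racks

Sorted descending: 41, 37, 32, 27, 20, 18, 18, 16, 15, 10.
Put 41U in rack 1; 1U remain.
Put 37U in rack 2; 5U remain.
Put 32U in rack 3; 10U remain.
Put 27U in rack 4; 15U remain.
Put 20U in rack 5; 22U remain.
Put 18U in rack 5; 4U remain.
Put 18U in rack 6; 24U remain.
Put 16U in rack 6; 8U remain.
Put 15U in rack 4; 0U remain.
Put 10U in rack 3; 0U remain.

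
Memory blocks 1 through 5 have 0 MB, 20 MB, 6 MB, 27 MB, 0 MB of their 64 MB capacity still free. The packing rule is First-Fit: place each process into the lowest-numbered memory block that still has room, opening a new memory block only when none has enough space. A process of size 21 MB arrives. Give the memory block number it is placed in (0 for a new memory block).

4

Memory blocks with room: memory block 4 (27 MB).
The first with room is memory block 4.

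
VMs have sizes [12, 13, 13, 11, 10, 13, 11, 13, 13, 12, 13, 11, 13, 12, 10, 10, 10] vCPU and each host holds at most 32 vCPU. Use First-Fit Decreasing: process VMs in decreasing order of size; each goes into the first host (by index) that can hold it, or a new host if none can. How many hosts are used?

Sorted descending: 13, 13, 13, 13, 13, 13, 13, 12, 12, 12, 11, 11, 11, 10, 10, 10, 10.
host 1: place 13 vCPU, 19 vCPU left
host 1: place 13 vCPU, 6 vCPU left
host 2: place 13 vCPU, 19 vCPU left
host 2: place 13 vCPU, 6 vCPU left
host 3: place 13 vCPU, 19 vCPU left
host 3: place 13 vCPU, 6 vCPU left
host 4: place 13 vCPU, 19 vCPU left
host 4: place 12 vCPU, 7 vCPU left
host 5: place 12 vCPU, 20 vCPU left
host 5: place 12 vCPU, 8 vCPU left
host 6: place 11 vCPU, 21 vCPU left
host 6: place 11 vCPU, 10 vCPU left
host 7: place 11 vCPU, 21 vCPU left
host 6: place 10 vCPU, 0 vCPU left
host 7: place 10 vCPU, 11 vCPU left
host 7: place 10 vCPU, 1 vCPU left
host 8: place 10 vCPU, 22 vCPU left
Final hosts: [13,13] [13,13] [13,13] [13,12] [12,12] [11,11,10] [11,10,10] [10].

8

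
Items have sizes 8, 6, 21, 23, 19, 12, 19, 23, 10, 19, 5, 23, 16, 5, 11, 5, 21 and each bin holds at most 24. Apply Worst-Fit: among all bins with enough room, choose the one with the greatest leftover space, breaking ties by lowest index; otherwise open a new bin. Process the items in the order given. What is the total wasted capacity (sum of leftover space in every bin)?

8 → bin 1 (remaining 16)
6 → bin 1 (remaining 10)
21 → bin 2 (remaining 3)
23 → bin 3 (remaining 1)
19 → bin 4 (remaining 5)
12 → bin 5 (remaining 12)
19 → bin 6 (remaining 5)
23 → bin 7 (remaining 1)
10 → bin 5 (remaining 2)
19 → bin 8 (remaining 5)
5 → bin 1 (remaining 5)
23 → bin 9 (remaining 1)
16 → bin 10 (remaining 8)
5 → bin 10 (remaining 3)
11 → bin 11 (remaining 13)
5 → bin 11 (remaining 8)
21 → bin 12 (remaining 3)
12 bins × 24 = 288; used 246; unused 42.

42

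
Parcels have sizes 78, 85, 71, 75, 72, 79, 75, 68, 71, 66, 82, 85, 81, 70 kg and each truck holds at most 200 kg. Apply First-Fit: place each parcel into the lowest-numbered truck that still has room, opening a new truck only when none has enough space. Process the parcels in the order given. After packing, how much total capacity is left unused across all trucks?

78 kg → truck 1 (remaining 122 kg)
85 kg → truck 1 (remaining 37 kg)
71 kg → truck 2 (remaining 129 kg)
75 kg → truck 2 (remaining 54 kg)
72 kg → truck 3 (remaining 128 kg)
79 kg → truck 3 (remaining 49 kg)
75 kg → truck 4 (remaining 125 kg)
68 kg → truck 4 (remaining 57 kg)
71 kg → truck 5 (remaining 129 kg)
66 kg → truck 5 (remaining 63 kg)
82 kg → truck 6 (remaining 118 kg)
85 kg → truck 6 (remaining 33 kg)
81 kg → truck 7 (remaining 119 kg)
70 kg → truck 7 (remaining 49 kg)
7 trucks × 200 kg = 1400 kg; used 1058 kg; unused 342 kg.

342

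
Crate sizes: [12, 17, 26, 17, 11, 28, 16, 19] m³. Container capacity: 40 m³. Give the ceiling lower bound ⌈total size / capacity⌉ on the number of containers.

4

Total size = 12 + 17 + 26 + 17 + 11 + 28 + 16 + 19 = 146 m³.
⌈146 / 40⌉ = 4.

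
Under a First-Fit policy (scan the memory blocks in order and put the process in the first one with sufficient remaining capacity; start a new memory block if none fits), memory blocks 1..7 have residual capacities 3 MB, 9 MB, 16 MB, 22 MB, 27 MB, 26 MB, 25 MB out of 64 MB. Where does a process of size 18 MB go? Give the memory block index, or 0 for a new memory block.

4

Memory blocks with room: memory block 4 (22 MB), memory block 5 (27 MB), memory block 6 (26 MB), memory block 7 (25 MB).
The first with room is memory block 4.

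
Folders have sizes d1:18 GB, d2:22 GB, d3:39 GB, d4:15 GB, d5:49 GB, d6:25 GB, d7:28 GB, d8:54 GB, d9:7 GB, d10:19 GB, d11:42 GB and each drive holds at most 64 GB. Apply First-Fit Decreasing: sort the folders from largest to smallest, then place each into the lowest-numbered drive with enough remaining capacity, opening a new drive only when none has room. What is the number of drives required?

Sorted descending: 54, 49, 42, 39, 28, 25, 22, 19, 18, 15, 7.
drive 1: place 54 GB, 10 GB left
drive 2: place 49 GB, 15 GB left
drive 3: place 42 GB, 22 GB left
drive 4: place 39 GB, 25 GB left
drive 5: place 28 GB, 36 GB left
drive 4: place 25 GB, 0 GB left
drive 3: place 22 GB, 0 GB left
drive 5: place 19 GB, 17 GB left
drive 6: place 18 GB, 46 GB left
drive 2: place 15 GB, 0 GB left
drive 1: place 7 GB, 3 GB left
Final drives: [54,7] [49,15] [42,22] [39,25] [28,19] [18].

6 drives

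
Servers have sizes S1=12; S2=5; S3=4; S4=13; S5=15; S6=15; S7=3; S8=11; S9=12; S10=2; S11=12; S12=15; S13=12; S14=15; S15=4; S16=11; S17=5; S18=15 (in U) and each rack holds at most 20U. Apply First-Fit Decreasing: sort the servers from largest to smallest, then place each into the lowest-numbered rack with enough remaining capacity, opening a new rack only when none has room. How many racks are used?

12

Sorted descending: 15, 15, 15, 15, 15, 13, 12, 12, 12, 12, 11, 11, 5, 5, 4, 4, 3, 2.
rack 1: place 15U, 5U left
rack 2: place 15U, 5U left
rack 3: place 15U, 5U left
rack 4: place 15U, 5U left
rack 5: place 15U, 5U left
rack 6: place 13U, 7U left
rack 7: place 12U, 8U left
rack 8: place 12U, 8U left
rack 9: place 12U, 8U left
rack 10: place 12U, 8U left
rack 11: place 11U, 9U left
rack 12: place 11U, 9U left
rack 1: place 5U, 0U left
rack 2: place 5U, 0U left
rack 3: place 4U, 1U left
rack 4: place 4U, 1U left
rack 5: place 3U, 2U left
rack 5: place 2U, 0U left
Final racks: [15,5] [15,5] [15,4] [15,4] [15,3,2] [13] [12] [12] [12] [12] [11] [11].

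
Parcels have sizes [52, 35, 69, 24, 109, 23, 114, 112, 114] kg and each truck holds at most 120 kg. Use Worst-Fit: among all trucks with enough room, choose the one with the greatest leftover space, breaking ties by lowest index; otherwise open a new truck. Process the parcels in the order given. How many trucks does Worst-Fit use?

Put 52 kg in truck 1; 68 kg remain.
Put 35 kg in truck 1; 33 kg remain.
Put 69 kg in truck 2; 51 kg remain.
Put 24 kg in truck 2; 27 kg remain.
Put 109 kg in truck 3; 11 kg remain.
Put 23 kg in truck 1; 10 kg remain.
Put 114 kg in truck 4; 6 kg remain.
Put 112 kg in truck 5; 8 kg remain.
Put 114 kg in truck 6; 6 kg remain.
Final trucks: [52,35,23] [69,24] [109] [114] [112] [114].

6 trucks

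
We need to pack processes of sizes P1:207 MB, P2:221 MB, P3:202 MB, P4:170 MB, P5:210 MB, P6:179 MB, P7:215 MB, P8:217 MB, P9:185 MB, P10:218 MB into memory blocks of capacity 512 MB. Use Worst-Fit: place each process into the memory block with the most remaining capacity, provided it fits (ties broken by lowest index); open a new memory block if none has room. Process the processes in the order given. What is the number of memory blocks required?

5 memory blocks

P1 (207 MB) → memory block 1 (remaining 305 MB)
P2 (221 MB) → memory block 1 (remaining 84 MB)
P3 (202 MB) → memory block 2 (remaining 310 MB)
P4 (170 MB) → memory block 2 (remaining 140 MB)
P5 (210 MB) → memory block 3 (remaining 302 MB)
P6 (179 MB) → memory block 3 (remaining 123 MB)
P7 (215 MB) → memory block 4 (remaining 297 MB)
P8 (217 MB) → memory block 4 (remaining 80 MB)
P9 (185 MB) → memory block 5 (remaining 327 MB)
P10 (218 MB) → memory block 5 (remaining 109 MB)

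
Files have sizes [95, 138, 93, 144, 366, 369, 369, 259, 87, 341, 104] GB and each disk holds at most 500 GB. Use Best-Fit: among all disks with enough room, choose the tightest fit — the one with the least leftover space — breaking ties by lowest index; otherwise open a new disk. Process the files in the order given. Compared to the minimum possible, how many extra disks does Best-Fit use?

Best-Fit: [95,138,93,144] [366] [369,87] [369,104] [259] [341] → 6 disks.
Total size 2365 GB; any packing needs at least ⌈2365/500⌉ = 5 disks.
An optimal packing achieves that bound: [369,104] [369,95] [366,93] [341,144] [259,138,87] → 5 disks.
Excess: 6 − 5 = 1.

1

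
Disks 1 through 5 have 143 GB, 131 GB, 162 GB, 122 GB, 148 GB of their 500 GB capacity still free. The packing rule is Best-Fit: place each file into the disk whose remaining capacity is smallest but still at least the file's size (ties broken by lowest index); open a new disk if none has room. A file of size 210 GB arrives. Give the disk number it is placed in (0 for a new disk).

No disk has ≥ 210 GB free, so a new disk is opened.

0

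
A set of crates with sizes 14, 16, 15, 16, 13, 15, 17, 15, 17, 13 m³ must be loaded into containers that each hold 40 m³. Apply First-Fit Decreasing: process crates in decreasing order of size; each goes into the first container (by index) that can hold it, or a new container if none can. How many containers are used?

Sorted descending: 17, 17, 16, 16, 15, 15, 15, 14, 13, 13.
container 1: place 17 m³, 23 m³ left
container 1: place 17 m³, 6 m³ left
container 2: place 16 m³, 24 m³ left
container 2: place 16 m³, 8 m³ left
container 3: place 15 m³, 25 m³ left
container 3: place 15 m³, 10 m³ left
container 4: place 15 m³, 25 m³ left
container 4: place 14 m³, 11 m³ left
container 5: place 13 m³, 27 m³ left
container 5: place 13 m³, 14 m³ left
Final containers: [17,17] [16,16] [15,15] [15,14] [13,13].

5 containers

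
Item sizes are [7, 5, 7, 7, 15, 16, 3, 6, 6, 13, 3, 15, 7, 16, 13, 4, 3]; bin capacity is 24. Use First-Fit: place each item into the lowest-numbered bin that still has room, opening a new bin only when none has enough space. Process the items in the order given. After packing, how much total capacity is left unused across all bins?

Put 7 in bin 1; 17 remain.
Put 5 in bin 1; 12 remain.
Put 7 in bin 1; 5 remain.
Put 7 in bin 2; 17 remain.
Put 15 in bin 2; 2 remain.
Put 16 in bin 3; 8 remain.
Put 3 in bin 1; 2 remain.
Put 6 in bin 3; 2 remain.
Put 6 in bin 4; 18 remain.
Put 13 in bin 4; 5 remain.
Put 3 in bin 4; 2 remain.
Put 15 in bin 5; 9 remain.
Put 7 in bin 5; 2 remain.
Put 16 in bin 6; 8 remain.
Put 13 in bin 7; 11 remain.
Put 4 in bin 6; 4 remain.
Put 3 in bin 6; 1 remain.
7 bins × 24 = 168; used 146; unused 22.

22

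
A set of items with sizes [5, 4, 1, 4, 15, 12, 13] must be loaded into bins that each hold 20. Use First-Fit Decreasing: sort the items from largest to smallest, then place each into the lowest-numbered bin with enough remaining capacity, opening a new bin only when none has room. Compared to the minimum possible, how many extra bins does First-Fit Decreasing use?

First-Fit Decreasing: [15,5] [13,4,1] [12,4] → 3 bins.
Total size 54; any packing needs at least ⌈54/20⌉ = 3 bins.
So 3 is already optimal.

0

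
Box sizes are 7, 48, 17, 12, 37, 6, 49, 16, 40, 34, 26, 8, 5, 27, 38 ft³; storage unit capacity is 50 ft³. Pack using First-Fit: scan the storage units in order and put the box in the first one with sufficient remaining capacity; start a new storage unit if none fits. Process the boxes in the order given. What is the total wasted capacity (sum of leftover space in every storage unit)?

Put 7 ft³ in storage unit 1; 43 ft³ remain.
Put 48 ft³ in storage unit 2; 2 ft³ remain.
Put 17 ft³ in storage unit 1; 26 ft³ remain.
Put 12 ft³ in storage unit 1; 14 ft³ remain.
Put 37 ft³ in storage unit 3; 13 ft³ remain.
Put 6 ft³ in storage unit 1; 8 ft³ remain.
Put 49 ft³ in storage unit 4; 1 ft³ remain.
Put 16 ft³ in storage unit 5; 34 ft³ remain.
Put 40 ft³ in storage unit 6; 10 ft³ remain.
Put 34 ft³ in storage unit 5; 0 ft³ remain.
Put 26 ft³ in storage unit 7; 24 ft³ remain.
Put 8 ft³ in storage unit 1; 0 ft³ remain.
Put 5 ft³ in storage unit 3; 8 ft³ remain.
Put 27 ft³ in storage unit 8; 23 ft³ remain.
Put 38 ft³ in storage unit 9; 12 ft³ remain.
9 storage units × 50 ft³ = 450 ft³; used 370 ft³; unused 80 ft³.

80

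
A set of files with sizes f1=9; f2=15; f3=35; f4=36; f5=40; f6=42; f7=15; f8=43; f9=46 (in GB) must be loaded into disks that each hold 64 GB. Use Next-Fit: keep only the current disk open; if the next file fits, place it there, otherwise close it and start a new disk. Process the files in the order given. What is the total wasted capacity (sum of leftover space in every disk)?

disk 1: place f1 (9 GB), 55 GB left
disk 1: place f2 (15 GB), 40 GB left
disk 1: place f3 (35 GB), 5 GB left
disk 2: place f4 (36 GB), 28 GB left
disk 3: place f5 (40 GB), 24 GB left
disk 4: place f6 (42 GB), 22 GB left
disk 4: place f7 (15 GB), 7 GB left
disk 5: place f8 (43 GB), 21 GB left
disk 6: place f9 (46 GB), 18 GB left
6 disks × 64 GB = 384 GB; used 281 GB; unused 103 GB.

103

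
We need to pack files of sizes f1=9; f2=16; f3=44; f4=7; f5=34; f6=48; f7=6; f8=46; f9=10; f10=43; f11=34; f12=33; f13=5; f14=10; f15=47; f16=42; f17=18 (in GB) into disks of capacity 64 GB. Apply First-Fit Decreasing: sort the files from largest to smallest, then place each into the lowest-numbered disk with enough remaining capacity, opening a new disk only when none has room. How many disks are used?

9 disks

Sorted descending: 48, 47, 46, 44, 43, 42, 34, 34, 33, 18, 16, 10, 10, 9, 7, 6, 5.
48 GB → disk 1 (remaining 16 GB)
47 GB → disk 2 (remaining 17 GB)
46 GB → disk 3 (remaining 18 GB)
44 GB → disk 4 (remaining 20 GB)
43 GB → disk 5 (remaining 21 GB)
42 GB → disk 6 (remaining 22 GB)
34 GB → disk 7 (remaining 30 GB)
34 GB → disk 8 (remaining 30 GB)
33 GB → disk 9 (remaining 31 GB)
18 GB → disk 3 (remaining 0 GB)
16 GB → disk 1 (remaining 0 GB)
10 GB → disk 2 (remaining 7 GB)
10 GB → disk 4 (remaining 10 GB)
9 GB → disk 4 (remaining 1 GB)
7 GB → disk 2 (remaining 0 GB)
6 GB → disk 5 (remaining 15 GB)
5 GB → disk 5 (remaining 10 GB)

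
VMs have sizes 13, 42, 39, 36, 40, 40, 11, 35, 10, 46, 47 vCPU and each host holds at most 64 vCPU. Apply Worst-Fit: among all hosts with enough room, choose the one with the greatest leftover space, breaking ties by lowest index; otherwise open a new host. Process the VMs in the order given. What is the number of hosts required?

8 hosts

Put 13 vCPU in host 1; 51 vCPU remain.
Put 42 vCPU in host 1; 9 vCPU remain.
Put 39 vCPU in host 2; 25 vCPU remain.
Put 36 vCPU in host 3; 28 vCPU remain.
Put 40 vCPU in host 4; 24 vCPU remain.
Put 40 vCPU in host 5; 24 vCPU remain.
Put 11 vCPU in host 3; 17 vCPU remain.
Put 35 vCPU in host 6; 29 vCPU remain.
Put 10 vCPU in host 6; 19 vCPU remain.
Put 46 vCPU in host 7; 18 vCPU remain.
Put 47 vCPU in host 8; 17 vCPU remain.
Final hosts: [13,42] [39] [36,11] [40] [40] [35,10] [46] [47].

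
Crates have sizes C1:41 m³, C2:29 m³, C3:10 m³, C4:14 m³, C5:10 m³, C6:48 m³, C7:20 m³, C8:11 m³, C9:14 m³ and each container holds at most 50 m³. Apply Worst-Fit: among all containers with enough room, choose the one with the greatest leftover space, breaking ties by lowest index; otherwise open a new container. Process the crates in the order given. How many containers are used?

5 containers

C1 (41 m³) → container 1 (remaining 9 m³)
C2 (29 m³) → container 2 (remaining 21 m³)
C3 (10 m³) → container 2 (remaining 11 m³)
C4 (14 m³) → container 3 (remaining 36 m³)
C5 (10 m³) → container 3 (remaining 26 m³)
C6 (48 m³) → container 4 (remaining 2 m³)
C7 (20 m³) → container 3 (remaining 6 m³)
C8 (11 m³) → container 2 (remaining 0 m³)
C9 (14 m³) → container 5 (remaining 36 m³)
Final containers: [41] [29,10,11] [14,10,20] [48] [14].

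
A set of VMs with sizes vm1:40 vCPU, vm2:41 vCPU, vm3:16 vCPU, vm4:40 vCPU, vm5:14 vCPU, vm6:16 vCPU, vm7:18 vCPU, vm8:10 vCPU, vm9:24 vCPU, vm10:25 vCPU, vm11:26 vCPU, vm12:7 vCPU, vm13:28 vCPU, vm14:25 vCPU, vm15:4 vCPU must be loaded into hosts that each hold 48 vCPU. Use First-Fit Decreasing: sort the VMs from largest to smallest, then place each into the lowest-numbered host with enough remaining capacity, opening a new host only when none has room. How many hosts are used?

8 hosts

Sorted descending: 41, 40, 40, 28, 26, 25, 25, 24, 18, 16, 16, 14, 10, 7, 4.
host 1: place 41 vCPU, 7 vCPU left
host 2: place 40 vCPU, 8 vCPU left
host 3: place 40 vCPU, 8 vCPU left
host 4: place 28 vCPU, 20 vCPU left
host 5: place 26 vCPU, 22 vCPU left
host 6: place 25 vCPU, 23 vCPU left
host 7: place 25 vCPU, 23 vCPU left
host 8: place 24 vCPU, 24 vCPU left
host 4: place 18 vCPU, 2 vCPU left
host 5: place 16 vCPU, 6 vCPU left
host 6: place 16 vCPU, 7 vCPU left
host 7: place 14 vCPU, 9 vCPU left
host 8: place 10 vCPU, 14 vCPU left
host 1: place 7 vCPU, 0 vCPU left
host 2: place 4 vCPU, 4 vCPU left
Final hosts: [41,7] [40,4] [40] [28,18] [26,16] [25,16] [25,14] [24,10].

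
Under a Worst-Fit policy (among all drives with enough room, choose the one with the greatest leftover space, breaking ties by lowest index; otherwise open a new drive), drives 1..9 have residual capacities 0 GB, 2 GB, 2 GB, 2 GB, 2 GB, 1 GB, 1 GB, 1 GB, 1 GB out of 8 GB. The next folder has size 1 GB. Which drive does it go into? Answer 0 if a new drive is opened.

2

Drives with room: drive 2 (2 GB), drive 3 (2 GB), drive 4 (2 GB), drive 5 (2 GB), drive 6 (1 GB), drive 7 (1 GB), drive 8 (1 GB), drive 9 (1 GB).
Most room is drive 2 with 2 GB free.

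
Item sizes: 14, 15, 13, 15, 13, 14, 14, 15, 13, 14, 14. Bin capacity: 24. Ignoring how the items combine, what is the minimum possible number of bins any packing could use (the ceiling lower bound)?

Total size = 14 + 15 + 13 + 15 + 13 + 14 + 14 + 15 + 13 + 14 + 14 = 154.
⌈154 / 24⌉ = 7.

7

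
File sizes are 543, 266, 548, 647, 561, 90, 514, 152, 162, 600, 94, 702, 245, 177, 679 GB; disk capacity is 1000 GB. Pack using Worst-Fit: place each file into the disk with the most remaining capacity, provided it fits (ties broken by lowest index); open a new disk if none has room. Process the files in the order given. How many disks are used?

543 GB → disk 1 (remaining 457 GB)
266 GB → disk 1 (remaining 191 GB)
548 GB → disk 2 (remaining 452 GB)
647 GB → disk 3 (remaining 353 GB)
561 GB → disk 4 (remaining 439 GB)
90 GB → disk 2 (remaining 362 GB)
514 GB → disk 5 (remaining 486 GB)
152 GB → disk 5 (remaining 334 GB)
162 GB → disk 4 (remaining 277 GB)
600 GB → disk 6 (remaining 400 GB)
94 GB → disk 6 (remaining 306 GB)
702 GB → disk 7 (remaining 298 GB)
245 GB → disk 2 (remaining 117 GB)
177 GB → disk 3 (remaining 176 GB)
679 GB → disk 8 (remaining 321 GB)
Final disks: [543,266] [548,90,245] [647,177] [561,162] [514,152] [600,94] [702] [679].

8 disks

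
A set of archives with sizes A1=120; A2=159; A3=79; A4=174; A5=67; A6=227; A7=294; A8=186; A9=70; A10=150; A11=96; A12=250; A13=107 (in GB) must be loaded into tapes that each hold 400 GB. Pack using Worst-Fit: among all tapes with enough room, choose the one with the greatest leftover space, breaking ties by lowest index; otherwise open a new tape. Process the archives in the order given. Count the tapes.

tape 1: place A1 (120 GB), 280 GB left
tape 1: place A2 (159 GB), 121 GB left
tape 1: place A3 (79 GB), 42 GB left
tape 2: place A4 (174 GB), 226 GB left
tape 2: place A5 (67 GB), 159 GB left
tape 3: place A6 (227 GB), 173 GB left
tape 4: place A7 (294 GB), 106 GB left
tape 5: place A8 (186 GB), 214 GB left
tape 5: place A9 (70 GB), 144 GB left
tape 3: place A10 (150 GB), 23 GB left
tape 2: place A11 (96 GB), 63 GB left
tape 6: place A12 (250 GB), 150 GB left
tape 6: place A13 (107 GB), 43 GB left
Final tapes: [120,159,79] [174,67,96] [227,150] [294] [186,70] [250,107].

6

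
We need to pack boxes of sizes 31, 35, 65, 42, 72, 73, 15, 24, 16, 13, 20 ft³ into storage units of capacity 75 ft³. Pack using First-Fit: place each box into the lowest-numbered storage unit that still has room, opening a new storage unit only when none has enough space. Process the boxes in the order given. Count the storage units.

storage unit 1: place 31 ft³, 44 ft³ left
storage unit 1: place 35 ft³, 9 ft³ left
storage unit 2: place 65 ft³, 10 ft³ left
storage unit 3: place 42 ft³, 33 ft³ left
storage unit 4: place 72 ft³, 3 ft³ left
storage unit 5: place 73 ft³, 2 ft³ left
storage unit 3: place 15 ft³, 18 ft³ left
storage unit 6: place 24 ft³, 51 ft³ left
storage unit 3: place 16 ft³, 2 ft³ left
storage unit 6: place 13 ft³, 38 ft³ left
storage unit 6: place 20 ft³, 18 ft³ left
Final storage units: [31,35] [65] [42,15,16] [72] [73] [24,13,20].

6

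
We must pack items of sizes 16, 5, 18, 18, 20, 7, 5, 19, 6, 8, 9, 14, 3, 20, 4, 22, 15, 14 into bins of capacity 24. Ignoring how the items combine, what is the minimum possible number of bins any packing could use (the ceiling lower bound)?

10

Total size = 16 + 5 + 18 + 18 + 20 + 7 + 5 + 19 + 6 + 8 + 9 + 14 + 3 + 20 + 4 + 22 + 15 + 14 = 223.
⌈223 / 24⌉ = 10.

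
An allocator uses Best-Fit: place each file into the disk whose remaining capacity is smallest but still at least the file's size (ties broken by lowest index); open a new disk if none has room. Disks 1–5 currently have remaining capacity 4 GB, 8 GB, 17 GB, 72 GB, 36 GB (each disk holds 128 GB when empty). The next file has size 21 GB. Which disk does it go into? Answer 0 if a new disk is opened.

Disks with room: disk 4 (72 GB), disk 5 (36 GB).
Tightest fit is disk 5 with 36 GB free.

5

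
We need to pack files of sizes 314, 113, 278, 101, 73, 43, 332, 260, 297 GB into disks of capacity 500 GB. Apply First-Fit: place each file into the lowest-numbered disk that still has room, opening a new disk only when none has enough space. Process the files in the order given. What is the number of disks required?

disk 1: place 314 GB, 186 GB left
disk 1: place 113 GB, 73 GB left
disk 2: place 278 GB, 222 GB left
disk 2: place 101 GB, 121 GB left
disk 1: place 73 GB, 0 GB left
disk 2: place 43 GB, 78 GB left
disk 3: place 332 GB, 168 GB left
disk 4: place 260 GB, 240 GB left
disk 5: place 297 GB, 203 GB left
Final disks: [314,113,73] [278,101,43] [332] [260] [297].

5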